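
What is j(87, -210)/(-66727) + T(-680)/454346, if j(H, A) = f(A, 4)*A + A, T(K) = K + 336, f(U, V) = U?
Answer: -9982100014/15158572771 ≈ -0.65851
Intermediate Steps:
T(K) = 336 + K
j(H, A) = A + A² (j(H, A) = A*A + A = A² + A = A + A²)
j(87, -210)/(-66727) + T(-680)/454346 = -210*(1 - 210)/(-66727) + (336 - 680)/454346 = -210*(-209)*(-1/66727) - 344*1/454346 = 43890*(-1/66727) - 172/227173 = -43890/66727 - 172/227173 = -9982100014/15158572771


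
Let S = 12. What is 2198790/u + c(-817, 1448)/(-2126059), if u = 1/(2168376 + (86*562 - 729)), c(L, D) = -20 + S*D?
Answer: 10359163937337101834/2126059 ≈ 4.8725e+12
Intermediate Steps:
c(L, D) = -20 + 12*D
u = 1/2215979 (u = 1/(2168376 + (48332 - 729)) = 1/(2168376 + 47603) = 1/2215979 ≈ 4.5127e-7)
2198790/u + c(-817, 1448)/(-2126059) = 2198790/(1/2215979) + (-20 + 12*1448)/(-2126059) = 2198790*2215979 + (-20 + 17376)*(-1/2126059) = 4872472465410 + 17356*(-1/2126059) = 4872472465410 - 17356/2126059 = 10359163937337101834/2126059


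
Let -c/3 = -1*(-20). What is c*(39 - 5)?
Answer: -2040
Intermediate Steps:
c = -60 (c = -(-3)*(-20) = -3*20 = -60)
c*(39 - 5) = -60*(39 - 5) = -60*34 = -2040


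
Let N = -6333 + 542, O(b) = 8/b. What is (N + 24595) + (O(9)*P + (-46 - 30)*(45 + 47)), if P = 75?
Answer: 35636/3 ≈ 11879.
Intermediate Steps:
N = -5791
(N + 24595) + (O(9)*P + (-46 - 30)*(45 + 47)) = (-5791 + 24595) + ((8/9)*75 + (-46 - 30)*(45 + 47)) = 18804 + ((8*(⅑))*75 - 76*92) = 18804 + ((8/9)*75 - 6992) = 18804 + (200/3 - 6992) = 18804 - 20776/3 = 35636/3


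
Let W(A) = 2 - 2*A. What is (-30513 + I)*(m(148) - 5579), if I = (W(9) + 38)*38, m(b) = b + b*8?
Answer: 126038219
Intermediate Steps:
m(b) = 9*b (m(b) = b + 8*b = 9*b)
I = 836 (I = ((2 - 2*9) + 38)*38 = ((2 - 18) + 38)*38 = (-16 + 38)*38 = 22*38 = 836)
(-30513 + I)*(m(148) - 5579) = (-30513 + 836)*(9*148 - 5579) = -29677*(1332 - 5579) = -29677*(-4247) = 126038219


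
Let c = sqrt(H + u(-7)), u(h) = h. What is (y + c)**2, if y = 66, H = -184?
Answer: (66 + I*sqrt(191))**2 ≈ 4165.0 + 1824.3*I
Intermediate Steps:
c = I*sqrt(191) (c = sqrt(-184 - 7) = sqrt(-191) = I*sqrt(191) ≈ 13.82*I)
(y + c)**2 = (66 + I*sqrt(191))**2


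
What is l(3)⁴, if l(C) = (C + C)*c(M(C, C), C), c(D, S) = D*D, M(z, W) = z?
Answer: 8503056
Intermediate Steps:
c(D, S) = D²
l(C) = 2*C³ (l(C) = (C + C)*C² = (2*C)*C² = 2*C³)
l(3)⁴ = (2*3³)⁴ = (2*27)⁴ = 54⁴ = 8503056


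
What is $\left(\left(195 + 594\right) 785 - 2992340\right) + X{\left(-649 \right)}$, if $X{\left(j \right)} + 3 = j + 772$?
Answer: $-2372855$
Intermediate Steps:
$X{\left(j \right)} = 769 + j$ ($X{\left(j \right)} = -3 + \left(j + 772\right) = -3 + \left(772 + j\right) = 769 + j$)
$\left(\left(195 + 594\right) 785 - 2992340\right) + X{\left(-649 \right)} = \left(\left(195 + 594\right) 785 - 2992340\right) + \left(769 - 649\right) = \left(789 \cdot 785 - 2992340\right) + 120 = \left(619365 - 2992340\right) + 120 = -2372975 + 120 = -2372855$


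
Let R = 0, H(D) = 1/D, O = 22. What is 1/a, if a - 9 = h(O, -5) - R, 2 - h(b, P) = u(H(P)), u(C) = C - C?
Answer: 1/11 ≈ 0.090909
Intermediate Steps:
u(C) = 0
h(b, P) = 2 (h(b, P) = 2 - 1*0 = 2 + 0 = 2)
a = 11 (a = 9 + (2 - 1*0) = 9 + (2 + 0) = 9 + 2 = 11)
1/a = 1/11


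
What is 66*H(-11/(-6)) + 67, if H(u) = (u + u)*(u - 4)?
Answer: -1372/3 ≈ -457.33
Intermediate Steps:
H(u) = 2*u*(-4 + u) (H(u) = (2*u)*(-4 + u) = 2*u*(-4 + u))
66*H(-11/(-6)) + 67 = 66*(2*(-11/(-6))*(-4 - 11/(-6))) + 67 = 66*(2*(-11*(-1/6))*(-4 - 11*(-1/6))) + 67 = 66*(2*(11/6)*(-4 + 11/6)) + 67 = 66*(2*(11/6)*(-13/6)) + 67 = 66*(-143/18) + 67 = -1573/3 + 67 = -1372/3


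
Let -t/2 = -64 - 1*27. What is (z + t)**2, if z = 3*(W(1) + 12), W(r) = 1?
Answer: 48841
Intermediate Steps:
t = 182 (t = -2*(-64 - 1*27) = -2*(-64 - 27) = -2*(-91) = 182)
z = 39 (z = 3*(1 + 12) = 3*13 = 39)
(z + t)**2 = (39 + 182)**2 = 221**2 = 48841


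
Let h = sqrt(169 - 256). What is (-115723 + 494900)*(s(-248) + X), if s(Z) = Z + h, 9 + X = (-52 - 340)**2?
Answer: 58168406039 + 379177*I*sqrt(87) ≈ 5.8168e+10 + 3.5367e+6*I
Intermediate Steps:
h = I*sqrt(87) (h = sqrt(-87) = I*sqrt(87) ≈ 9.3274*I)
X = 153655 (X = -9 + (-52 - 340)**2 = -9 + (-392)**2 = -9 + 153664 = 153655)
s(Z) = Z + I*sqrt(87)
(-115723 + 494900)*(s(-248) + X) = (-115723 + 494900)*((-248 + I*sqrt(87)) + 153655) = 379177*(153407 + I*sqrt(87)) = 58168406039 + 379177*I*sqrt(87)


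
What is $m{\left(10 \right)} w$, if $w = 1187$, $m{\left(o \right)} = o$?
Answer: $11870$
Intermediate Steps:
$m{\left(10 \right)} w = 10 \cdot 1187 = 11870$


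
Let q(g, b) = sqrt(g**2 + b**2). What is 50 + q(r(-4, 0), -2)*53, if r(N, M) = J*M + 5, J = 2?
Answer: 50 + 53*sqrt(29) ≈ 335.41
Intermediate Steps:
r(N, M) = 5 + 2*M (r(N, M) = 2*M + 5 = 5 + 2*M)
q(g, b) = sqrt(b**2 + g**2)
50 + q(r(-4, 0), -2)*53 = 50 + sqrt((-2)**2 + (5 + 2*0)**2)*53 = 50 + sqrt(4 + (5 + 0)**2)*53 = 50 + sqrt(4 + 5**2)*53 = 50 + sqrt(4 + 25)*53 = 50 + sqrt(29)*53 = 50 + 53*sqrt(29)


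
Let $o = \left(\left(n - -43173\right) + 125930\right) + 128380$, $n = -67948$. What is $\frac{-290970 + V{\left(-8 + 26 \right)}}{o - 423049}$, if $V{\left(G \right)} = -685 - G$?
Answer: $\frac{291673}{193514} \approx 1.5072$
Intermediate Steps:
$o = 229535$ ($o = \left(\left(-67948 - -43173\right) + 125930\right) + 128380 = \left(\left(-67948 + 43173\right) + 125930\right) + 128380 = \left(-24775 + 125930\right) + 128380 = 101155 + 128380 = 229535$)
$\frac{-290970 + V{\left(-8 + 26 \right)}}{o - 423049} = \frac{-290970 - 703}{229535 - 423049} = \frac{-290970 - 703}{-193514} = \left(-290970 - 703\right) \left(- \frac{1}{193514}\right) = \left(-291673\right) \left(- \frac{1}{193514}\right) = \frac{291673}{193514}$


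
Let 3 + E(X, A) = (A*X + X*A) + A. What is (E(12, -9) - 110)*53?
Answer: -17914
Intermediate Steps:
E(X, A) = -3 + A + 2*A*X (E(X, A) = -3 + ((A*X + X*A) + A) = -3 + ((A*X + A*X) + A) = -3 + (2*A*X + A) = -3 + (A + 2*A*X) = -3 + A + 2*A*X)
(E(12, -9) - 110)*53 = ((-3 - 9 + 2*(-9)*12) - 110)*53 = ((-3 - 9 - 216) - 110)*53 = (-228 - 110)*53 = -338*53 = -17914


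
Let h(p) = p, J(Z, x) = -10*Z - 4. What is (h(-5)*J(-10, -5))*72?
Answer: -34560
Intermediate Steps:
J(Z, x) = -4 - 10*Z
(h(-5)*J(-10, -5))*72 = -5*(-4 - 10*(-10))*72 = -5*(-4 + 100)*72 = -5*96*72 = -480*72 = -34560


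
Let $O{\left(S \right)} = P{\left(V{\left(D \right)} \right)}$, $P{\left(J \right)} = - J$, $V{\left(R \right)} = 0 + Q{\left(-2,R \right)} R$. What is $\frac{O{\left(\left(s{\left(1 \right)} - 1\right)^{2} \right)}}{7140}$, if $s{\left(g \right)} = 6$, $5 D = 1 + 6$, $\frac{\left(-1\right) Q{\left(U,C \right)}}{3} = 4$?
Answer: $\frac{1}{425} \approx 0.0023529$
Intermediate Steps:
$Q{\left(U,C \right)} = -12$ ($Q{\left(U,C \right)} = \left(-3\right) 4 = -12$)
$D = \frac{7}{5}$ ($D = \frac{1 + 6}{5} = \frac{1}{5} \cdot 7 = \frac{7}{5} \approx 1.4$)
$V{\left(R \right)} = - 12 R$ ($V{\left(R \right)} = 0 - 12 R = - 12 R$)
$O{\left(S \right)} = \frac{84}{5}$ ($O{\left(S \right)} = - \frac{\left(-12\right) 7}{5} = \left(-1\right) \left(- \frac{84}{5}\right) = \frac{84}{5}$)
$\frac{O{\left(\left(s{\left(1 \right)} - 1\right)^{2} \right)}}{7140} = \frac{84}{5 \cdot 7140} = \frac{84}{5} \cdot \frac{1}{7140} = \frac{1}{425}$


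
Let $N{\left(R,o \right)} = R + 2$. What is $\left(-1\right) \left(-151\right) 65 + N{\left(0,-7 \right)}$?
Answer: $9817$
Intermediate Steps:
$N{\left(R,o \right)} = 2 + R$
$\left(-1\right) \left(-151\right) 65 + N{\left(0,-7 \right)} = \left(-1\right) \left(-151\right) 65 + \left(2 + 0\right) = 151 \cdot 65 + 2 = 9815 + 2 = 9817$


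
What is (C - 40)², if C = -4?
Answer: 1936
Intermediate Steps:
(C - 40)² = (-4 - 40)² = (-44)² = 1936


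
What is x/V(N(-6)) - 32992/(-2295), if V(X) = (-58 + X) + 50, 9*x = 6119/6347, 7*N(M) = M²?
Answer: 835416413/58265460 ≈ 14.338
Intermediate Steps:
N(M) = M²/7
x = 6119/57123 (x = (6119/6347)/9 = (6119*(1/6347))/9 = (⅑)*(6119/6347) = 6119/57123 ≈ 0.10712)
V(X) = -8 + X
x/V(N(-6)) - 32992/(-2295) = 6119/(57123*(-8 + (⅐)*(-6)²)) - 32992/(-2295) = 6119/(57123*(-8 + (⅐)*36)) - 32992*(-1/2295) = 6119/(57123*(-8 + 36/7)) + 32992/2295 = 6119/(57123*(-20/7)) + 32992/2295 = (6119/57123)*(-7/20) + 32992/2295 = -42833/1142460 + 32992/2295 = 835416413/58265460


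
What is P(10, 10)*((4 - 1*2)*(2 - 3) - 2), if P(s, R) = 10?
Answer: -40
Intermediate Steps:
P(10, 10)*((4 - 1*2)*(2 - 3) - 2) = 10*((4 - 1*2)*(2 - 3) - 2) = 10*((4 - 2)*(-1) - 2) = 10*(2*(-1) - 2) = 10*(-2 - 2) = 10*(-4) = -40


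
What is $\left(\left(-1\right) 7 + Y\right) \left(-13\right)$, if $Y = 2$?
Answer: $65$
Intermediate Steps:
$\left(\left(-1\right) 7 + Y\right) \left(-13\right) = \left(\left(-1\right) 7 + 2\right) \left(-13\right) = \left(-7 + 2\right) \left(-13\right) = \left(-5\right) \left(-13\right) = 65$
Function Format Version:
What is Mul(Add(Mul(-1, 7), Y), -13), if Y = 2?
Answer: 65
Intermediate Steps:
Mul(Add(Mul(-1, 7), Y), -13) = Mul(Add(Mul(-1, 7), 2), -13) = Mul(Add(-7, 2), -13) = Mul(-5, -13) = 65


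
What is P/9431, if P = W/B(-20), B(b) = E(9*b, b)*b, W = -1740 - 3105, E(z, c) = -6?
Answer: -323/75448 ≈ -0.0042811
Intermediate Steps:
W = -4845
B(b) = -6*b
P = -323/8 (P = -4845/((-6*(-20))) = -4845/120 = -4845*1/120 = -323/8 ≈ -40.375)
P/9431 = -323/8/9431 = -323/8*1/9431 = -323/75448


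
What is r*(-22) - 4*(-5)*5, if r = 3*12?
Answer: -692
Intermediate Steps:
r = 36
r*(-22) - 4*(-5)*5 = 36*(-22) - 4*(-5)*5 = -792 + 20*5 = -792 + 100 = -692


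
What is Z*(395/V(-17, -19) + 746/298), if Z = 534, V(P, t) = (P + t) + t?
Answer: -4094712/1639 ≈ -2498.3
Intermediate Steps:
V(P, t) = P + 2*t
Z*(395/V(-17, -19) + 746/298) = 534*(395/(-17 + 2*(-19)) + 746/298) = 534*(395/(-17 - 38) + 746*(1/298)) = 534*(395/(-55) + 373/149) = 534*(395*(-1/55) + 373/149) = 534*(-79/11 + 373/149) = 534*(-7668/1639) = -4094712/1639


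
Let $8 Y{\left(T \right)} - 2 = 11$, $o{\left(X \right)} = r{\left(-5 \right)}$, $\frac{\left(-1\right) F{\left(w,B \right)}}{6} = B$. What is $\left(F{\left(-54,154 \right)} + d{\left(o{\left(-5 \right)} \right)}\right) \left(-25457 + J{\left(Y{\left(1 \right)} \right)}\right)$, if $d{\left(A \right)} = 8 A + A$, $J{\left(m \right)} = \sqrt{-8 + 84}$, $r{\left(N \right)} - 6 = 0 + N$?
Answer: $23293155 - 1830 \sqrt{19} \approx 2.3285 \cdot 10^{7}$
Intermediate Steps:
$r{\left(N \right)} = 6 + N$ ($r{\left(N \right)} = 6 + \left(0 + N\right) = 6 + N$)
$F{\left(w,B \right)} = - 6 B$
$o{\left(X \right)} = 1$ ($o{\left(X \right)} = 6 - 5 = 1$)
$Y{\left(T \right)} = \frac{13}{8}$ ($Y{\left(T \right)} = \frac{1}{4} + \frac{1}{8} \cdot 11 = \frac{1}{4} + \frac{11}{8} = \frac{13}{8}$)
$J{\left(m \right)} = 2 \sqrt{19}$ ($J{\left(m \right)} = \sqrt{76} = 2 \sqrt{19}$)
$d{\left(A \right)} = 9 A$
$\left(F{\left(-54,154 \right)} + d{\left(o{\left(-5 \right)} \right)}\right) \left(-25457 + J{\left(Y{\left(1 \right)} \right)}\right) = \left(\left(-6\right) 154 + 9 \cdot 1\right) \left(-25457 + 2 \sqrt{19}\right) = \left(-924 + 9\right) \left(-25457 + 2 \sqrt{19}\right) = - 915 \left(-25457 + 2 \sqrt{19}\right) = 23293155 - 1830 \sqrt{19}$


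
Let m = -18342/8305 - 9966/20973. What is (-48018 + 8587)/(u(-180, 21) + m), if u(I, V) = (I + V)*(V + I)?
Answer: -2289373914905/1467665488523 ≈ -1.5599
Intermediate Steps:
m = -155818132/58060255 (m = -18342*1/8305 - 9966*1/20973 = -18342/8305 - 3322/6991 = -155818132/58060255 ≈ -2.6837)
u(I, V) = (I + V)² (u(I, V) = (I + V)*(I + V) = (I + V)²)
(-48018 + 8587)/(u(-180, 21) + m) = (-48018 + 8587)/((-180 + 21)² - 155818132/58060255) = -39431/((-159)² - 155818132/58060255) = -39431/(25281 - 155818132/58060255) = -39431/1467665488523/58060255 = -39431*58060255/1467665488523 = -2289373914905/1467665488523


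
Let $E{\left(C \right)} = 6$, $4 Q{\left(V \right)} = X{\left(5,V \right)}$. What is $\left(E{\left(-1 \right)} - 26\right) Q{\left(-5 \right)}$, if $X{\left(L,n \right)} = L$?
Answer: $-25$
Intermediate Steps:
$Q{\left(V \right)} = \frac{5}{4}$ ($Q{\left(V \right)} = \frac{1}{4} \cdot 5 = \frac{5}{4}$)
$\left(E{\left(-1 \right)} - 26\right) Q{\left(-5 \right)} = \left(6 - 26\right) \frac{5}{4} = \left(-20\right) \frac{5}{4} = -25$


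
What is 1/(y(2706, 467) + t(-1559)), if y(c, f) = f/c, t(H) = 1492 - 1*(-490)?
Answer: 2706/5363759 ≈ 0.00050450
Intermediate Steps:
t(H) = 1982 (t(H) = 1492 + 490 = 1982)
1/(y(2706, 467) + t(-1559)) = 1/(467/2706 + 1982) = 1/(5363759/2706) = 2706/5363759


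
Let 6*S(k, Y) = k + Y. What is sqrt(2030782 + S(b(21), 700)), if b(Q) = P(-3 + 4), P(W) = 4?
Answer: 17*sqrt(63246)/3 ≈ 1425.1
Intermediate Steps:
b(Q) = 4
S(k, Y) = Y/6 + k/6 (S(k, Y) = (k + Y)/6 = (Y + k)/6 = Y/6 + k/6)
sqrt(2030782 + S(b(21), 700)) = sqrt(2030782 + ((1/6)*700 + (1/6)*4)) = sqrt(2030782 + (350/3 + 2/3)) = sqrt(2030782 + 352/3) = sqrt(6092698/3) = 17*sqrt(63246)/3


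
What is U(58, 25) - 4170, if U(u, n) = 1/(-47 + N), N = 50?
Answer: -12509/3 ≈ -4169.7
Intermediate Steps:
U(u, n) = ⅓ (U(u, n) = 1/(-47 + 50) = 1/3 = ⅓)
U(58, 25) - 4170 = ⅓ - 4170 = -12509/3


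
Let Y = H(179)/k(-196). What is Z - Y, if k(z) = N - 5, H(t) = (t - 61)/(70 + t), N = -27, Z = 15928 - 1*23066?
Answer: -28437733/3984 ≈ -7138.0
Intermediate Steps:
Z = -7138 (Z = 15928 - 23066 = -7138)
H(t) = (-61 + t)/(70 + t)
k(z) = -32 (k(z) = -27 - 5 = -32)
Y = -59/3984 (Y = ((-61 + 179)/(70 + 179))/(-32) = (118/249)*(-1/32) = -59/3984 ≈ -0.014809)
Z - Y = -7138 - 1*(-59/3984) = -7138 + 59/3984 = -28437733/3984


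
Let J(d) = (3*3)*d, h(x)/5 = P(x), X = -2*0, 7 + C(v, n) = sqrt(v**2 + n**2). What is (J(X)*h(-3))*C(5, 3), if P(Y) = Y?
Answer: 0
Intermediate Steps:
C(v, n) = -7 + sqrt(n**2 + v**2) (C(v, n) = -7 + sqrt(v**2 + n**2) = -7 + sqrt(n**2 + v**2))
X = 0
h(x) = 5*x
J(d) = 9*d
(J(X)*h(-3))*C(5, 3) = ((9*0)*(5*(-3)))*(-7 + sqrt(3**2 + 5**2)) = (0*(-15))*(-7 + sqrt(9 + 25)) = 0*(-7 + sqrt(34)) = 0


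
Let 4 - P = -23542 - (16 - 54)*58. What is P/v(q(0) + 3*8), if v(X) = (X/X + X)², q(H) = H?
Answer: 21342/625 ≈ 34.147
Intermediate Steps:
v(X) = (1 + X)²
P = 21342 (P = 4 - (-23542 - (16 - 54)*58) = 4 - (-23542 - (-38)*58) = 4 - (-23542 - 1*(-2204)) = 4 - (-23542 + 2204) = 4 - 1*(-21338) = 4 + 21338 = 21342)
P/v(q(0) + 3*8) = 21342/((1 + (0 + 3*8))²) = 21342/((1 + (0 + 24))²) = 21342/((1 + 24)²) = 21342/(25²) = 21342/625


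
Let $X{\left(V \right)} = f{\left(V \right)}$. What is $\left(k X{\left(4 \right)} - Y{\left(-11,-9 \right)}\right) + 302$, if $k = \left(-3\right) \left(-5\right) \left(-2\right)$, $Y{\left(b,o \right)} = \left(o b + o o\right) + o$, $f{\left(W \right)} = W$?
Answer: $11$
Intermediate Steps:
$Y{\left(b,o \right)} = o + o^{2} + b o$ ($Y{\left(b,o \right)} = \left(b o + o^{2}\right) + o = \left(o^{2} + b o\right) + o = o + o^{2} + b o$)
$X{\left(V \right)} = V$
$k = -30$ ($k = 15 \left(-2\right) = -30$)
$\left(k X{\left(4 \right)} - Y{\left(-11,-9 \right)}\right) + 302 = \left(\left(-30\right) 4 - - 9 \left(1 - 11 - 9\right)\right) + 302 = \left(-120 - \left(-9\right) \left(-19\right)\right) + 302 = \left(-120 - 171\right) + 302 = -291 + 302 = 11$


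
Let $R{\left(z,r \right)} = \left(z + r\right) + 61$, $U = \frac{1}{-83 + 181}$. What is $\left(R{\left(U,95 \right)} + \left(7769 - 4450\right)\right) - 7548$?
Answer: $- \frac{399153}{98} \approx -4073.0$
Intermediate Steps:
$U = \frac{1}{98} \approx 0.010204$
$R{\left(z,r \right)} = 61 + r + z$ ($R{\left(z,r \right)} = \left(r + z\right) + 61 = 61 + r + z$)
$\left(R{\left(U,95 \right)} + \left(7769 - 4450\right)\right) - 7548 = \left(\left(61 + 95 + \frac{1}{98}\right) + \left(7769 - 4450\right)\right) - 7548 = \left(\frac{15289}{98} + 3319\right) - 7548 = \frac{340551}{98} - 7548 = - \frac{399153}{98}$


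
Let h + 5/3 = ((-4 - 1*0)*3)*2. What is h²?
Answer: 5929/9 ≈ 658.78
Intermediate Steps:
h = -77/3 (h = -5/3 + ((-4 - 1*0)*3)*2 = -5/3 + ((-4 + 0)*3)*2 = -5/3 - 4*3*2 = -5/3 - 12*2 = -5/3 - 24 = -77/3 ≈ -25.667)
h² = (-77/3)² = 5929/9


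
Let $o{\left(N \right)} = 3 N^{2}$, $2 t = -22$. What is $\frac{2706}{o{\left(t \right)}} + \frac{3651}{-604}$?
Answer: $\frac{9367}{6644} \approx 1.4098$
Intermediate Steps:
$t = -11$ ($t = \frac{1}{2} \left(-22\right) = -11$)
$\frac{2706}{o{\left(t \right)}} + \frac{3651}{-604} = \frac{2706}{3 \left(-11\right)^{2}} + \frac{3651}{-604} = \frac{2706}{3 \cdot 121} + 3651 \left(- \frac{1}{604}\right) = \frac{2706}{363} - \frac{3651}{604} = 2706 \cdot \frac{1}{363} - \frac{3651}{604} = \frac{82}{11} - \frac{3651}{604} = \frac{9367}{6644}$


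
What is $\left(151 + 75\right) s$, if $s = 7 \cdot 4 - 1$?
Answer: $6102$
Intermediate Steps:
$s = 27$ ($s = 28 - 1 = 27$)
$\left(151 + 75\right) s = \left(151 + 75\right) 27 = 226 \cdot 27 = 6102$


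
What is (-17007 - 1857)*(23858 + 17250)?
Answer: -775461312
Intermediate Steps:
(-17007 - 1857)*(23858 + 17250) = -18864*41108 = -775461312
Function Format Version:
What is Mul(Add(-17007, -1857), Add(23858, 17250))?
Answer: -775461312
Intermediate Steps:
Mul(Add(-17007, -1857), Add(23858, 17250)) = Mul(-18864, 41108) = -775461312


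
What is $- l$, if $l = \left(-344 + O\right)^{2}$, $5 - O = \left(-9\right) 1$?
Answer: $-108900$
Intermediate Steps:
$O = 14$ ($O = 5 - \left(-9\right) 1 = 5 - -9 = 5 + 9 = 14$)
$l = 108900$ ($l = \left(-344 + 14\right)^{2} = \left(-330\right)^{2} = 108900$)
$- l = \left(-1\right) 108900 = -108900$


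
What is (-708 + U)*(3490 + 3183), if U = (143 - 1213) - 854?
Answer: -17563336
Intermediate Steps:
U = -1924 (U = -1070 - 854 = -1924)
(-708 + U)*(3490 + 3183) = (-708 - 1924)*(3490 + 3183) = -2632*6673 = -17563336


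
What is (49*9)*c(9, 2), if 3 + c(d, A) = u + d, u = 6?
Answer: 5292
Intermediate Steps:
c(d, A) = 3 + d (c(d, A) = -3 + (6 + d) = 3 + d)
(49*9)*c(9, 2) = (49*9)*(3 + 9) = 441*12 = 5292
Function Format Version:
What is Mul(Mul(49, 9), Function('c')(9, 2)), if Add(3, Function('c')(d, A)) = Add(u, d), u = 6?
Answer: 5292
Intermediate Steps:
Function('c')(d, A) = Add(3, d) (Function('c')(d, A) = Add(-3, Add(6, d)) = Add(3, d))
Mul(Mul(49, 9), Function('c')(9, 2)) = Mul(Mul(49, 9), Add(3, 9)) = Mul(441, 12) = 5292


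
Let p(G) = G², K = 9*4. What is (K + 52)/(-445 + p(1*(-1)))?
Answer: -22/111 ≈ -0.19820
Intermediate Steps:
K = 36
(K + 52)/(-445 + p(1*(-1))) = (36 + 52)/(-445 + (1*(-1))²) = 88/(-445 + (-1)²) = 88/(-445 + 1) = 88/(-444) = 88*(-1/444) = -22/111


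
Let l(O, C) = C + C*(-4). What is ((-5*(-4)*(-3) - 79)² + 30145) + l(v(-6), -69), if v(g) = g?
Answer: 49673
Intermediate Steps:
l(O, C) = -3*C (l(O, C) = C - 4*C = -3*C)
((-5*(-4)*(-3) - 79)² + 30145) + l(v(-6), -69) = ((-5*(-4)*(-3) - 79)² + 30145) - 3*(-69) = ((20*(-3) - 79)² + 30145) + 207 = ((-60 - 79)² + 30145) + 207 = ((-139)² + 30145) + 207 = (19321 + 30145) + 207 = 49466 + 207 = 49673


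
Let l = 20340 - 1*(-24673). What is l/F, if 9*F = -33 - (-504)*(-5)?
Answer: -135039/851 ≈ -158.68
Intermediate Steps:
l = 45013 (l = 20340 + 24673 = 45013)
F = -851/3 (F = (-33 - (-504)*(-5))/9 = (-33 - 28*90)/9 = (-33 - 2520)/9 = (⅑)*(-2553) = -851/3 ≈ -283.67)
l/F = 45013/(-851/3) = 45013*(-3/851) = -135039/851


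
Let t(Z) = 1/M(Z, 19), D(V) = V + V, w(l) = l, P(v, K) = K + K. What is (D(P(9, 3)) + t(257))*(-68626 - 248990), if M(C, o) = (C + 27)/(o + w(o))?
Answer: -273626184/71 ≈ -3.8539e+6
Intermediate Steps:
P(v, K) = 2*K
M(C, o) = (27 + C)/(2*o) (M(C, o) = (C + 27)/(o + o) = (27 + C)/((2*o)) = (27 + C)*(1/(2*o)) = (27 + C)/(2*o))
D(V) = 2*V
t(Z) = 1/(27/38 + Z/38) (t(Z) = 1/((½)*(27 + Z)/19) = 1/((½)*(1/19)*(27 + Z)) = 1/(27/38 + Z/38))
(D(P(9, 3)) + t(257))*(-68626 - 248990) = (2*(2*3) + 38/(27 + 257))*(-68626 - 248990) = (2*6 + 38/284)*(-317616) = (12 + 38*(1/284))*(-317616) = (12 + 19/142)*(-317616) = (1723/142)*(-317616) = -273626184/71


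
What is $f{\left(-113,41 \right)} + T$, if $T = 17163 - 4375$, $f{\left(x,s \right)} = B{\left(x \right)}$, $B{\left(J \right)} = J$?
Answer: $12675$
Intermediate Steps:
$f{\left(x,s \right)} = x$
$T = 12788$ ($T = 17163 - 4375 = 12788$)
$f{\left(-113,41 \right)} + T = -113 + 12788 = 12675$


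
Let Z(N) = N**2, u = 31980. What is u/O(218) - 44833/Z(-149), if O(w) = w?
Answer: 350107193/2419909 ≈ 144.68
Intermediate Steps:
u/O(218) - 44833/Z(-149) = 31980/218 - 44833/((-149)**2) = 31980*(1/218) - 44833/22201 = 15990/109 - 44833*1/22201 = 15990/109 - 44833/22201 = 350107193/2419909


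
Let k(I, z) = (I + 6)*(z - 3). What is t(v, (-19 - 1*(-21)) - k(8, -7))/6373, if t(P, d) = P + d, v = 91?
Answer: 233/6373 ≈ 0.036560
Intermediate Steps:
k(I, z) = (-3 + z)*(6 + I) (k(I, z) = (6 + I)*(-3 + z) = (-3 + z)*(6 + I))
t(v, (-19 - 1*(-21)) - k(8, -7))/6373 = (91 + ((-19 - 1*(-21)) - (-18 - 3*8 + 6*(-7) + 8*(-7))))/6373 = (91 + ((-19 + 21) - (-18 - 24 - 42 - 56)))*(1/6373) = (91 + (2 - 1*(-140)))*(1/6373) = (91 + (2 + 140))*(1/6373) = (91 + 142)*(1/6373) = 233*(1/6373) = 233/6373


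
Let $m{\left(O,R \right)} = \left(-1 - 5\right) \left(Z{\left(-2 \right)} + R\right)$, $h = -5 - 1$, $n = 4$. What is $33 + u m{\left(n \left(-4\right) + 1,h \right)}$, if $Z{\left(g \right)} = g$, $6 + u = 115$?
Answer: $5265$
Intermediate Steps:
$u = 109$ ($u = -6 + 115 = 109$)
$h = -6$ ($h = -5 - 1 = -6$)
$m{\left(O,R \right)} = 12 - 6 R$ ($m{\left(O,R \right)} = \left(-1 - 5\right) \left(-2 + R\right) = - 6 \left(-2 + R\right) = 12 - 6 R$)
$33 + u m{\left(n \left(-4\right) + 1,h \right)} = 33 + 109 \left(12 - -36\right) = 33 + 109 \left(12 + 36\right) = 33 + 109 \cdot 48 = 33 + 5232 = 5265$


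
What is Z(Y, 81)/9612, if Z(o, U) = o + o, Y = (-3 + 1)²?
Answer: 2/2403 ≈ 0.00083229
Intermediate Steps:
Y = 4 (Y = (-2)² = 4)
Z(o, U) = 2*o
Z(Y, 81)/9612 = (2*4)/9612 = 8*(1/9612) = 2/2403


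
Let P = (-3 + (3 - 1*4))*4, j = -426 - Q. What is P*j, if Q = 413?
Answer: 13424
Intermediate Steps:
j = -839 (j = -426 - 1*413 = -426 - 413 = -839)
P = -16 (P = (-3 + (3 - 4))*4 = (-3 - 1)*4 = -4*4 = -16)
P*j = -16*(-839) = 13424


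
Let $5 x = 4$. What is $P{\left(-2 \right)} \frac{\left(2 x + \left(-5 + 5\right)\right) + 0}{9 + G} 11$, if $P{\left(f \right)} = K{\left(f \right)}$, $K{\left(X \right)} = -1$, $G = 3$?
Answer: $- \frac{22}{15} \approx -1.4667$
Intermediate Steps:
$x = \frac{4}{5}$ ($x = \frac{1}{5} \cdot 4 = \frac{4}{5} \approx 0.8$)
$P{\left(f \right)} = -1$
$P{\left(-2 \right)} \frac{\left(2 x + \left(-5 + 5\right)\right) + 0}{9 + G} 11 = - \frac{\left(2 \cdot \frac{4}{5} + \left(-5 + 5\right)\right) + 0}{9 + 3} \cdot 11 = - \frac{\left(\frac{8}{5} + 0\right) + 0}{12} \cdot 11 = - \frac{\frac{8}{5} + 0}{12} \cdot 11 = - \frac{8}{5 \cdot 12} \cdot 11 = \left(-1\right) \frac{2}{15} \cdot 11 = \left(- \frac{2}{15}\right) 11 = - \frac{22}{15}$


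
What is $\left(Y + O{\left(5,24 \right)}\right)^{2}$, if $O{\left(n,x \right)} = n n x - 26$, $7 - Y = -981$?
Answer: $2439844$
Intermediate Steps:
$Y = 988$ ($Y = 7 - -981 = 7 + 981 = 988$)
$O{\left(n,x \right)} = -26 + x n^{2}$ ($O{\left(n,x \right)} = n^{2} x - 26 = x n^{2} - 26 = -26 + x n^{2}$)
$\left(Y + O{\left(5,24 \right)}\right)^{2} = \left(988 - \left(26 - 24 \cdot 5^{2}\right)\right)^{2} = \left(988 + \left(-26 + 24 \cdot 25\right)\right)^{2} = \left(988 + \left(-26 + 600\right)\right)^{2} = \left(988 + 574\right)^{2} = 1562^{2} = 2439844$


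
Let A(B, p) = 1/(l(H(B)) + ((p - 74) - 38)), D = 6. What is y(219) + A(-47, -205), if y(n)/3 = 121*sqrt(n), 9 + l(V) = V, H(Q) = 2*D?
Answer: -1/314 + 363*sqrt(219) ≈ 5371.9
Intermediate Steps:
H(Q) = 12 (H(Q) = 2*6 = 12)
l(V) = -9 + V
A(B, p) = 1/(-109 + p) (A(B, p) = 1/((-9 + 12) + ((p - 74) - 38)) = 1/(3 + ((-74 + p) - 38)) = 1/(3 + (-112 + p)) = 1/(-109 + p))
y(n) = 363*sqrt(n) (y(n) = 3*(121*sqrt(n)) = 363*sqrt(n))
y(219) + A(-47, -205) = 363*sqrt(219) + 1/(-109 - 205) = 363*sqrt(219) + 1/(-314) = 363*sqrt(219) - 1/314 = -1/314 + 363*sqrt(219)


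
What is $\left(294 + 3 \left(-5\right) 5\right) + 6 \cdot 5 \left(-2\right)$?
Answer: $159$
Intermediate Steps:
$\left(294 + 3 \left(-5\right) 5\right) + 6 \cdot 5 \left(-2\right) = \left(294 - 75\right) + 30 \left(-2\right) = \left(294 - 75\right) - 60 = 219 - 60 = 159$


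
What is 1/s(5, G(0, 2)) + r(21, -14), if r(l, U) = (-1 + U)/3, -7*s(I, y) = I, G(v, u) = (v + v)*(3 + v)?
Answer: -32/5 ≈ -6.4000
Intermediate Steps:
G(v, u) = 2*v*(3 + v) (G(v, u) = (2*v)*(3 + v) = 2*v*(3 + v))
s(I, y) = -I/7
r(l, U) = -1/3 + U/3 (r(l, U) = (-1 + U)/3 = -1/3 + U/3)
1/s(5, G(0, 2)) + r(21, -14) = 1/(-1/7*5) + (-1/3 + (1/3)*(-14)) = 1/(-5/7) + (-1/3 - 14/3) = -7/5 - 5 = -32/5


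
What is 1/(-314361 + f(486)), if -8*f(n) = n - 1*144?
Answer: -4/1257615 ≈ -3.1806e-6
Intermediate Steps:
f(n) = 18 - n/8 (f(n) = -(n - 1*144)/8 = -(n - 144)/8 = -(-144 + n)/8 = 18 - n/8)
1/(-314361 + f(486)) = 1/(-314361 + (18 - ⅛*486)) = 1/(-314361 + (18 - 243/4)) = 1/(-314361 - 171/4) = 1/(-1257615/4) = -4/1257615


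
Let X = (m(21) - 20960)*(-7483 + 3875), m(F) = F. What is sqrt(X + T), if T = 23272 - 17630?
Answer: sqrt(75553554) ≈ 8692.2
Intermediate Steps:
T = 5642
X = 75547912 (X = (21 - 20960)*(-7483 + 3875) = -20939*(-3608) = 75547912)
sqrt(X + T) = sqrt(75547912 + 5642) = sqrt(75553554)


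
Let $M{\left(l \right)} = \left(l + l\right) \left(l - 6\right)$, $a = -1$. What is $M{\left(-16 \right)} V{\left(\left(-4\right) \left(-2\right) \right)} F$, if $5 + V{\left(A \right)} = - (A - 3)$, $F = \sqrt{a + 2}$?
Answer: $-7040$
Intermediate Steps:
$F = 1$ ($F = \sqrt{-1 + 2} = \sqrt{1} = 1$)
$V{\left(A \right)} = -2 - A$ ($V{\left(A \right)} = -5 - \left(A - 3\right) = -5 - \left(-3 + A\right) = -2 - A$)
$M{\left(l \right)} = 2 l \left(-6 + l\right)$
$M{\left(-16 \right)} V{\left(\left(-4\right) \left(-2\right) \right)} F = 2 \left(-16\right) \left(-6 - 16\right) \left(-2 - \left(-4\right) \left(-2\right)\right) 1 = 2 \left(-16\right) \left(-22\right) \left(-2 - 8\right) 1 = 704 \left(-2 - 8\right) 1 = 704 \left(\left(-10\right) 1\right) = 704 \left(-10\right) = -7040$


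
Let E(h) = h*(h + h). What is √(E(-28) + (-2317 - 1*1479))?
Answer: 2*I*√557 ≈ 47.202*I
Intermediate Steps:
E(h) = 2*h² (E(h) = h*(2*h) = 2*h²)
√(E(-28) + (-2317 - 1*1479)) = √(2*(-28)² + (-2317 - 1*1479)) = √(2*784 + (-2317 - 1479)) = √(1568 - 3796) = √(-2228) = 2*I*√557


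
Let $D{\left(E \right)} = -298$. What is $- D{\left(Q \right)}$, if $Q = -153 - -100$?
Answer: $298$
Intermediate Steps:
$Q = -53$ ($Q = -153 + 100 = -53$)
$- D{\left(Q \right)} = \left(-1\right) \left(-298\right) = 298$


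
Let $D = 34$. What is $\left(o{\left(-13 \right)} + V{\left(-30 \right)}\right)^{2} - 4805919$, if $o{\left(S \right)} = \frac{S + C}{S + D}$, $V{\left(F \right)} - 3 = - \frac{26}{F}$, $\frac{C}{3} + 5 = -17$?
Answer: $- \frac{52985256854}{11025} \approx -4.8059 \cdot 10^{6}$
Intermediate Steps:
$C = -66$ ($C = -15 + 3 \left(-17\right) = -15 - 51 = -66$)
$V{\left(F \right)} = 3 - \frac{26}{F}$
$o{\left(S \right)} = \frac{-66 + S}{34 + S}$ ($o{\left(S \right)} = \frac{S - 66}{S + 34} = \frac{-66 + S}{34 + S}$)
$\left(o{\left(-13 \right)} + V{\left(-30 \right)}\right)^{2} - 4805919 = \left(\frac{-66 - 13}{34 - 13} + \left(3 - \frac{26}{-30}\right)\right)^{2} - 4805919 = \left(\frac{1}{21} \left(-79\right) + \left(3 - - \frac{13}{15}\right)\right)^{2} - 4805919 = \left(\frac{1}{21} \left(-79\right) + \left(3 + \frac{13}{15}\right)\right)^{2} - 4805919 = \left(- \frac{79}{21} + \frac{58}{15}\right)^{2} - 4805919 = \left(\frac{11}{105}\right)^{2} - 4805919 = \frac{121}{11025} - 4805919 = - \frac{52985256854}{11025}$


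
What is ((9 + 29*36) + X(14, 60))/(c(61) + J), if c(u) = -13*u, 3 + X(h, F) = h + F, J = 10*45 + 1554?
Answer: 1124/1211 ≈ 0.92816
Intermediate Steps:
J = 2004 (J = 450 + 1554 = 2004)
X(h, F) = -3 + F + h (X(h, F) = -3 + (h + F) = -3 + (F + h) = -3 + F + h)
((9 + 29*36) + X(14, 60))/(c(61) + J) = ((9 + 29*36) + (-3 + 60 + 14))/(-13*61 + 2004) = ((9 + 1044) + 71)/(-793 + 2004) = (1053 + 71)/1211 = 1124*(1/1211) = 1124/1211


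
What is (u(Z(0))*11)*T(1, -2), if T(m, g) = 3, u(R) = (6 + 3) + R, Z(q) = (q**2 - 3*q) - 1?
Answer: 264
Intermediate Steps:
Z(q) = -1 + q**2 - 3*q
u(R) = 9 + R
(u(Z(0))*11)*T(1, -2) = ((9 + (-1 + 0**2 - 3*0))*11)*3 = ((9 + (-1 + 0 + 0))*11)*3 = ((9 - 1)*11)*3 = (8*11)*3 = 88*3 = 264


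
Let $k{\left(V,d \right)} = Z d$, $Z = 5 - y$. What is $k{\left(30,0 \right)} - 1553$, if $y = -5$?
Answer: $-1553$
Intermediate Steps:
$Z = 10$ ($Z = 5 - -5 = 5 + 5 = 10$)
$k{\left(V,d \right)} = 10 d$
$k{\left(30,0 \right)} - 1553 = 10 \cdot 0 - 1553 = 0 - 1553 = -1553$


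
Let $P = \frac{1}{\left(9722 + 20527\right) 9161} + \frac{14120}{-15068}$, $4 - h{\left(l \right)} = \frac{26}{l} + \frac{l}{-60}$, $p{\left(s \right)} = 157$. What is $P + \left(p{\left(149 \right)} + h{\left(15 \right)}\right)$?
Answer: $\frac{3310753052868331}{20877549445260} \approx 158.58$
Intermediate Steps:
$h{\left(l \right)} = 4 - \frac{26}{l} + \frac{l}{60}$ ($h{\left(l \right)} = 4 - \left(\frac{26}{l} + \frac{l}{-60}\right) = 4 - \left(\frac{26}{l} + l \left(- \frac{1}{60}\right)\right) = 4 - \left(\frac{26}{l} - \frac{l}{60}\right) = 4 + \left(- \frac{26}{l} + \frac{l}{60}\right) = 4 - \frac{26}{l} + \frac{l}{60}$)
$P = - \frac{978202140403}{1043877472263}$ ($P = \frac{1}{30249} \cdot \frac{1}{9161} + 14120 \left(- \frac{1}{15068}\right) = \frac{1}{30249} \cdot \frac{1}{9161} - \frac{3530}{3767} = \frac{1}{277111089} - \frac{3530}{3767} = - \frac{978202140403}{1043877472263} \approx -0.93709$)
$P + \left(p{\left(149 \right)} + h{\left(15 \right)}\right) = - \frac{978202140403}{1043877472263} + \left(157 + \left(4 - \frac{26}{15} + \frac{1}{60} \cdot 15\right)\right) = - \frac{978202140403}{1043877472263} + \left(157 + \left(4 - \frac{26}{15} + \frac{1}{4}\right)\right) = - \frac{978202140403}{1043877472263} + \left(157 + \frac{151}{60}\right) = - \frac{978202140403}{1043877472263} + \frac{9571}{60} = \frac{3310753052868331}{20877549445260}$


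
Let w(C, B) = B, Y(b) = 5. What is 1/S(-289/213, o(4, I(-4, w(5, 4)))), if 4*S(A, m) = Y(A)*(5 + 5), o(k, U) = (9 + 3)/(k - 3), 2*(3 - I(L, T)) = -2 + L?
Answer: 2/25 ≈ 0.080000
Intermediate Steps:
I(L, T) = 4 - L/2 (I(L, T) = 3 - (-2 + L)/2 = 3 + (1 - L/2) = 4 - L/2)
o(k, U) = 12/(-3 + k)
S(A, m) = 25/2 (S(A, m) = (5*(5 + 5))/4 = (5*10)/4 = (¼)*50 = 25/2)
1/S(-289/213, o(4, I(-4, w(5, 4)))) = 1/(25/2) = 2/25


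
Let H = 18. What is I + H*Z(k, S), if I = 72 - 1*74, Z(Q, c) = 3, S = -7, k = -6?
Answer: 52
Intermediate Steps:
I = -2 (I = 72 - 74 = -2)
I + H*Z(k, S) = -2 + 18*3 = -2 + 54 = 52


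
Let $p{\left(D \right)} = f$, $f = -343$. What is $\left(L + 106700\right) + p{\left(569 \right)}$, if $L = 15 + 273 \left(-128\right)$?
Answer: $71428$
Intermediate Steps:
$L = -34929$ ($L = 15 - 34944 = -34929$)
$p{\left(D \right)} = -343$
$\left(L + 106700\right) + p{\left(569 \right)} = \left(-34929 + 106700\right) - 343 = 71771 - 343 = 71428$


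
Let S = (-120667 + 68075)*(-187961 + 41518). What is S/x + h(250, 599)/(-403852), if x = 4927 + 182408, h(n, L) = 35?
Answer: 3110359160789387/75655614420 ≈ 41112.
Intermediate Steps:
x = 187335
S = 7701730256 (S = -52592*(-146443) = 7701730256)
S/x + h(250, 599)/(-403852) = 7701730256/187335 + 35/(-403852) = 7701730256*(1/187335) + 35*(-1/403852) = 7701730256/187335 - 35/403852 = 3110359160789387/75655614420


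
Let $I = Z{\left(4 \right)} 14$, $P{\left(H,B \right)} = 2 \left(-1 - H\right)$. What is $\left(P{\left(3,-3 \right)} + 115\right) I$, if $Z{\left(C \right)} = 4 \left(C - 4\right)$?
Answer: $0$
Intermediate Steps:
$Z{\left(C \right)} = -16 + 4 C$ ($Z{\left(C \right)} = 4 \left(-4 + C\right) = -16 + 4 C$)
$P{\left(H,B \right)} = -2 - 2 H$
$I = 0$ ($I = \left(-16 + 4 \cdot 4\right) 14 = \left(-16 + 16\right) 14 = 0 \cdot 14 = 0$)
$\left(P{\left(3,-3 \right)} + 115\right) I = \left(\left(-2 - 6\right) + 115\right) 0 = \left(-8 + 115\right) 0 = 107 \cdot 0 = 0$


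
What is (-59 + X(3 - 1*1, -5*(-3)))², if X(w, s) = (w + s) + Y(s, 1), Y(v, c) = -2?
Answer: 1936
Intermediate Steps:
X(w, s) = -2 + s + w (X(w, s) = (w + s) - 2 = (s + w) - 2 = -2 + s + w)
(-59 + X(3 - 1*1, -5*(-3)))² = (-59 + (-2 - 5*(-3) + (3 - 1*1)))² = (-59 + (-2 + 15 + (3 - 1)))² = (-59 + (-2 + 15 + 2))² = (-59 + 15)² = (-44)² = 1936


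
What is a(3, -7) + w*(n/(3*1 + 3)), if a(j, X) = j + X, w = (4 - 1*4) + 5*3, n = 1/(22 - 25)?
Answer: -29/6 ≈ -4.8333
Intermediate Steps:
n = -⅓ (n = 1/(-3) = -⅓ ≈ -0.33333)
w = 15 (w = (4 - 4) + 15 = 0 + 15 = 15)
a(j, X) = X + j
a(3, -7) + w*(n/(3*1 + 3)) = (-7 + 3) + 15*(-1/(3*(3*1 + 3))) = -4 + 15*(-1/(3*(3 + 3))) = -4 + 15*(-⅓/6) = -4 + 15*(-⅓*⅙) = -4 + 15*(-1/18) = -4 - ⅚ = -29/6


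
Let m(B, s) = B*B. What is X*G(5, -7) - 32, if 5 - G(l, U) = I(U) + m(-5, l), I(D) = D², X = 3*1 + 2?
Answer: -377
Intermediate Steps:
X = 5 (X = 3 + 2 = 5)
m(B, s) = B²
G(l, U) = -20 - U² (G(l, U) = 5 - (U² + (-5)²) = 5 - (U² + 25) = 5 - (25 + U²) = 5 + (-25 - U²) = -20 - U²)
X*G(5, -7) - 32 = 5*(-20 - 1*(-7)²) - 32 = 5*(-20 - 1*49) - 32 = 5*(-20 - 49) - 32 = 5*(-69) - 32 = -345 - 32 = -377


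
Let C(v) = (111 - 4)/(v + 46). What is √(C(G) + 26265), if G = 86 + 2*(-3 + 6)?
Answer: 7*√10208274/138 ≈ 162.07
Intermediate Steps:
G = 92 (G = 86 + 2*3 = 86 + 6 = 92)
C(v) = 107/(46 + v)
√(C(G) + 26265) = √(107/(46 + 92) + 26265) = √(107/138 + 26265) = √(3624677/138) = 7*√10208274/138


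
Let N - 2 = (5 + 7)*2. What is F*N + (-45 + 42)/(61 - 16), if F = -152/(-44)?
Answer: 14809/165 ≈ 89.751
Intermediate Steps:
F = 38/11 (F = -152*(-1/44) = 38/11 ≈ 3.4545)
N = 26 (N = 2 + (5 + 7)*2 = 2 + 12*2 = 2 + 24 = 26)
F*N + (-45 + 42)/(61 - 16) = (38/11)*26 + (-45 + 42)/(61 - 16) = 988/11 - 3/45 = 988/11 - 3*1/45 = 988/11 - 1/15 = 14809/165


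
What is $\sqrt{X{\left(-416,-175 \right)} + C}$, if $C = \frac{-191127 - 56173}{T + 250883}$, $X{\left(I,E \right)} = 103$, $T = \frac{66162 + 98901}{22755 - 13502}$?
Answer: $\frac{\sqrt{137458193935217199233}}{1160792731} \approx 10.1$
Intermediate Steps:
$T = \frac{165063}{9253} \approx 17.839$
$C = - \frac{1144133450}{1160792731}$ ($C = \frac{-191127 - 56173}{\frac{165063}{9253} + 250883} = - \frac{247300}{\frac{2321585462}{9253}} = \left(-247300\right) \frac{9253}{2321585462} = - \frac{1144133450}{1160792731} \approx -0.98565$)
$\sqrt{X{\left(-416,-175 \right)} + C} = \sqrt{103 - \frac{1144133450}{1160792731}} = \sqrt{\frac{118417517843}{1160792731}} = \frac{\sqrt{137458193935217199233}}{1160792731}$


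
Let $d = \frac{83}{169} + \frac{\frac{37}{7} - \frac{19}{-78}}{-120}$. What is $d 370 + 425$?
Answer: $\frac{50225501}{85176} \approx 589.67$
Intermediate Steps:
$d = \frac{379073}{851760}$ ($d = 83 \cdot \frac{1}{169} + \left(37 \cdot \frac{1}{7} - - \frac{19}{78}\right) \left(- \frac{1}{120}\right) = \frac{83}{169} + \left(\frac{37}{7} + \frac{19}{78}\right) \left(- \frac{1}{120}\right) = \frac{83}{169} + \frac{3019}{546} \left(- \frac{1}{120}\right) = \frac{83}{169} - \frac{3019}{65520} = \frac{379073}{851760} \approx 0.44505$)
$d 370 + 425 = \frac{379073}{851760} \cdot 370 + 425 = \frac{14025701}{85176} + 425 = \frac{50225501}{85176}$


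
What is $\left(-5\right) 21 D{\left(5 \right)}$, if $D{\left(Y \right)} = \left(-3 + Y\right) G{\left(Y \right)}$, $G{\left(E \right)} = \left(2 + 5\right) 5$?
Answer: $-7350$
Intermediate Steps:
$G{\left(E \right)} = 35$ ($G{\left(E \right)} = 7 \cdot 5 = 35$)
$D{\left(Y \right)} = -105 + 35 Y$ ($D{\left(Y \right)} = \left(-3 + Y\right) 35 = -105 + 35 Y$)
$\left(-5\right) 21 D{\left(5 \right)} = \left(-5\right) 21 \left(-105 + 35 \cdot 5\right) = - 105 \left(-105 + 175\right) = \left(-105\right) 70 = -7350$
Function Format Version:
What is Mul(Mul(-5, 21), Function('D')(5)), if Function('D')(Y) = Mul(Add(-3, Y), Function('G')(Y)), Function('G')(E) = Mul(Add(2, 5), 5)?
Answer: -7350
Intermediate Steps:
Function('G')(E) = 35 (Function('G')(E) = Mul(7, 5) = 35)
Function('D')(Y) = Add(-105, Mul(35, Y)) (Function('D')(Y) = Mul(Add(-3, Y), 35) = Add(-105, Mul(35, Y)))
Mul(Mul(-5, 21), Function('D')(5)) = Mul(Mul(-5, 21), Add(-105, Mul(35, 5))) = Mul(-105, Add(-105, 175)) = Mul(-105, 70) = -7350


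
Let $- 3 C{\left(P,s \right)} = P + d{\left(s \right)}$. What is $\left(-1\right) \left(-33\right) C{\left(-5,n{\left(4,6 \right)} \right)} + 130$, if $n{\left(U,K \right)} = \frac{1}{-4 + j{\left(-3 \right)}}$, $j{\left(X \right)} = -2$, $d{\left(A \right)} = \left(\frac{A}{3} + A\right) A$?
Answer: $\frac{4984}{27} \approx 184.59$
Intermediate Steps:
$d{\left(A \right)} = \frac{4 A^{2}}{3}$ ($d{\left(A \right)} = \left(A \frac{1}{3} + A\right) A = \left(\frac{A}{3} + A\right) A = \frac{4 A}{3} A = \frac{4 A^{2}}{3}$)
$n{\left(U,K \right)} = - \frac{1}{6}$ ($n{\left(U,K \right)} = \frac{1}{-4 - 2} = \frac{1}{-6} = - \frac{1}{6}$)
$C{\left(P,s \right)} = - \frac{4 s^{2}}{9} - \frac{P}{3}$ ($C{\left(P,s \right)} = - \frac{P + \frac{4 s^{2}}{3}}{3} = - \frac{4 s^{2}}{9} - \frac{P}{3}$)
$\left(-1\right) \left(-33\right) C{\left(-5,n{\left(4,6 \right)} \right)} + 130 = \left(-1\right) \left(-33\right) \left(- \frac{4 \left(- \frac{1}{6}\right)^{2}}{9} - - \frac{5}{3}\right) + 130 = 33 \left(\left(- \frac{4}{9}\right) \frac{1}{36} + \frac{5}{3}\right) + 130 = 33 \left(- \frac{1}{81} + \frac{5}{3}\right) + 130 = 33 \cdot \frac{134}{81} + 130 = \frac{1474}{27} + 130 = \frac{4984}{27}$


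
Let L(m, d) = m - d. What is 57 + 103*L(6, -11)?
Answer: 1808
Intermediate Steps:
57 + 103*L(6, -11) = 57 + 103*(6 - 1*(-11)) = 57 + 103*(6 + 11) = 57 + 103*17 = 57 + 1751 = 1808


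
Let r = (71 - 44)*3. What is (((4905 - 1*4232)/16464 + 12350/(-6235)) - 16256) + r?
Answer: -332122411249/20530608 ≈ -16177.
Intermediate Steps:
r = 81 (r = 27*3 = 81)
(((4905 - 1*4232)/16464 + 12350/(-6235)) - 16256) + r = (((4905 - 1*4232)/16464 + 12350/(-6235)) - 16256) + 81 = (((4905 - 4232)*(1/16464) + 12350*(-1/6235)) - 16256) + 81 = ((673*(1/16464) - 2470/1247) - 16256) + 81 = ((673/16464 - 2470/1247) - 16256) + 81 = (-39826849/20530608 - 16256) + 81 = -333785390497/20530608 + 81 = -332122411249/20530608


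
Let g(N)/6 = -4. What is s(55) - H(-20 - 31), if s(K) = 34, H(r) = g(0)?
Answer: 58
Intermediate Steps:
g(N) = -24 (g(N) = 6*(-4) = -24)
H(r) = -24
s(55) - H(-20 - 31) = 34 - 1*(-24) = 34 + 24 = 58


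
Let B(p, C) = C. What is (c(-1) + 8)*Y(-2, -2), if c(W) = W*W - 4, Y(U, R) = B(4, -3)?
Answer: -15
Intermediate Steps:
Y(U, R) = -3
c(W) = -4 + W**2 (c(W) = W**2 - 4 = -4 + W**2)
(c(-1) + 8)*Y(-2, -2) = ((-4 + (-1)**2) + 8)*(-3) = ((-4 + 1) + 8)*(-3) = (-3 + 8)*(-3) = 5*(-3) = -15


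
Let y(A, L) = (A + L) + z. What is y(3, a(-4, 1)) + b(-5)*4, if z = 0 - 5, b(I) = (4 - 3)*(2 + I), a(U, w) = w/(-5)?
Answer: -71/5 ≈ -14.200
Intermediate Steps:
a(U, w) = -w/5 (a(U, w) = w*(-1/5) = -w/5)
b(I) = 2 + I (b(I) = 1*(2 + I) = 2 + I)
z = -5
y(A, L) = -5 + A + L (y(A, L) = (A + L) - 5 = -5 + A + L)
y(3, a(-4, 1)) + b(-5)*4 = (-5 + 3 - 1/5*1) + (2 - 5)*4 = (-5 + 3 - 1/5) - 3*4 = -11/5 - 12 = -71/5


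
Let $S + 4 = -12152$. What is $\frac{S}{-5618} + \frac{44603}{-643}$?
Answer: $- \frac{121381673}{1806187} \approx -67.203$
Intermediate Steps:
$S = -12156$ ($S = -4 - 12152 = -12156$)
$\frac{S}{-5618} + \frac{44603}{-643} = - \frac{12156}{-5618} + \frac{44603}{-643} = \left(-12156\right) \left(- \frac{1}{5618}\right) + 44603 \left(- \frac{1}{643}\right) = \frac{6078}{2809} - \frac{44603}{643} = - \frac{121381673}{1806187}$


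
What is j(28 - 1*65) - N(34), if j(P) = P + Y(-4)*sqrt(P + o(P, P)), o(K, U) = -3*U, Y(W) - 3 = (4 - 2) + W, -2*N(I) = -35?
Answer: -109/2 + sqrt(74) ≈ -45.898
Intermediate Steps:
N(I) = 35/2 (N(I) = -1/2*(-35) = 35/2)
Y(W) = 5 + W (Y(W) = 3 + ((4 - 2) + W) = 3 + (2 + W) = 5 + W)
j(P) = P + sqrt(2)*sqrt(-P) (j(P) = P + (5 - 4)*sqrt(P - 3*P) = P + 1*sqrt(-2*P) = P + 1*(sqrt(2)*sqrt(-P)) = P + sqrt(2)*sqrt(-P))
j(28 - 1*65) - N(34) = ((28 - 1*65) + sqrt(2)*sqrt(-(28 - 1*65))) - 1*35/2 = ((28 - 65) + sqrt(2)*sqrt(-(28 - 65))) - 35/2 = (-37 + sqrt(2)*sqrt(-1*(-37))) - 35/2 = (-37 + sqrt(2)*sqrt(37)) - 35/2 = (-37 + sqrt(74)) - 35/2 = -109/2 + sqrt(74)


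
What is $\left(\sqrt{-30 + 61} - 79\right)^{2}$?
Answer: $\left(79 - \sqrt{31}\right)^{2} \approx 5392.3$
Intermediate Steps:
$\left(\sqrt{-30 + 61} - 79\right)^{2} = \left(\sqrt{31} - 79\right)^{2} = \left(-79 + \sqrt{31}\right)^{2}$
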